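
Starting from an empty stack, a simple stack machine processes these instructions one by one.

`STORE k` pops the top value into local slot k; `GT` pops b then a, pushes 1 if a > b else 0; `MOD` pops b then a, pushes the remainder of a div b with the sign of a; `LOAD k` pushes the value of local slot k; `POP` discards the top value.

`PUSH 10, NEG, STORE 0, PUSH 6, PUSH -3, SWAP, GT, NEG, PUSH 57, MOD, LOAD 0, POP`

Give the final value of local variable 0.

PUSH 10  10
NEG      -10
STORE 0  (empty)
PUSH 6   6
PUSH -3  6 -3
SWAP     -3 6
GT       0
NEG      0
PUSH 57  0 57
MOD      0
LOAD 0   0 -10
POP      0

-10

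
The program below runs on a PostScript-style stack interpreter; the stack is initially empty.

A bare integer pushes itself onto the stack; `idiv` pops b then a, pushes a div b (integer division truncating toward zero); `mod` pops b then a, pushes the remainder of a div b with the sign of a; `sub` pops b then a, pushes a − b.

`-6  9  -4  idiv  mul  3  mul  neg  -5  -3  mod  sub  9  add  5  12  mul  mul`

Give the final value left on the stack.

-6   -> -6
9    -> -6 9
-4   -> -6 9 -4
idiv -> -6 -2
mul  -> 12
3    -> 12 3
mul  -> 36
neg  -> -36
-5   -> -36 -5
-3   -> -36 -5 -3
mod  -> -36 -2
sub  -> -34
9    -> -34 9
add  -> -25
5    -> -25 5
12   -> -25 5 12
mul  -> -25 60
mul  -> -1500

-1500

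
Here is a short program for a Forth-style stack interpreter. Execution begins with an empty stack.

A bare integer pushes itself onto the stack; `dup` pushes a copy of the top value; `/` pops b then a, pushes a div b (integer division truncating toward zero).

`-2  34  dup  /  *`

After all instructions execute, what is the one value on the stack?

-2  -> [-2]
34  -> [-2, 34]
dup -> [-2, 34, 34]
/   -> [-2, 1]
*   -> [-2]

-2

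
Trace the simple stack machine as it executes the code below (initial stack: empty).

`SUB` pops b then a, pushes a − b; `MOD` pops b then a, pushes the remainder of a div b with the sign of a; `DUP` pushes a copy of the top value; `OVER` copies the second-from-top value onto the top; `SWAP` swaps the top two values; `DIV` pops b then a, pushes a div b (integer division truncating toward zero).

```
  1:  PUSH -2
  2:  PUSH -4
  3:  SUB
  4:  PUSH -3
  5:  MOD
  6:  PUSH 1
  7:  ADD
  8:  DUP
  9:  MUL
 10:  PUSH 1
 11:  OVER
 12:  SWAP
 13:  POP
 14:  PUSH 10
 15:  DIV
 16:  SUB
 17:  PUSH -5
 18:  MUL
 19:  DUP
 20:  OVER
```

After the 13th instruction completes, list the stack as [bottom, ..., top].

PUSH -2  [-2]
PUSH -4  [-2, -4]
SUB      [2]
PUSH -3  [2, -3]
MOD      [2]
PUSH 1   [2, 1]
ADD      [3]
DUP      [3, 3]
MUL      [9]
PUSH 1   [9, 1]
OVER     [9, 1, 9]
SWAP     [9, 9, 1]
POP      [9, 9]

[9, 9]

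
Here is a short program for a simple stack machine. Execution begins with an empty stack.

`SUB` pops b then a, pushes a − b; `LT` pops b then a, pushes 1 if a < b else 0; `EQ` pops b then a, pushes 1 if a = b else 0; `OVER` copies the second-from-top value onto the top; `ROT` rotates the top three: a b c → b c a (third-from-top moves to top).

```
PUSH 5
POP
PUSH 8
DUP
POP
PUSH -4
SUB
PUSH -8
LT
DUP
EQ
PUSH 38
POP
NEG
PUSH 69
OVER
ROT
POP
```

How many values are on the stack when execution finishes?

2

PUSH 5   [5]
POP      []
PUSH 8   [8]
DUP      [8, 8]
POP      [8]
PUSH -4  [8, -4]
SUB      [12]
PUSH -8  [12, -8]
LT       [0]
DUP      [0, 0]
EQ       [1]
PUSH 38  [1, 38]
POP      [1]
NEG      [-1]
PUSH 69  [-1, 69]
OVER     [-1, 69, -1]
ROT      [69, -1, -1]
POP      [69, -1]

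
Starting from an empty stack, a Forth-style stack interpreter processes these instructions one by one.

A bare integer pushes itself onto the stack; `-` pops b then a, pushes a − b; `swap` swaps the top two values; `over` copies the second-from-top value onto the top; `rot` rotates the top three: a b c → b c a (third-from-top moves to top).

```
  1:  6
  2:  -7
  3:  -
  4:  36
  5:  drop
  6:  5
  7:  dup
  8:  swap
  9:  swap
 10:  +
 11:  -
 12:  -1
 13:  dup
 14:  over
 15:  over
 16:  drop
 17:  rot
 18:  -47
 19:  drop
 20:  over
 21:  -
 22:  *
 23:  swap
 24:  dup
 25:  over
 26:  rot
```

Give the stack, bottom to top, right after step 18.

6    -> [6]
-7   -> [6, -7]
-    -> [13]
36   -> [13, 36]
drop -> [13]
5    -> [13, 5]
dup  -> [13, 5, 5]
swap -> [13, 5, 5]
swap -> [13, 5, 5]
+    -> [13, 10]
-    -> [3]
-1   -> [3, -1]
dup  -> [3, -1, -1]
over -> [3, -1, -1, -1]
over -> [3, -1, -1, -1, -1]
drop -> [3, -1, -1, -1]
rot  -> [3, -1, -1, -1]
-47  -> [3, -1, -1, -1, -47]

[3, -1, -1, -1, -47]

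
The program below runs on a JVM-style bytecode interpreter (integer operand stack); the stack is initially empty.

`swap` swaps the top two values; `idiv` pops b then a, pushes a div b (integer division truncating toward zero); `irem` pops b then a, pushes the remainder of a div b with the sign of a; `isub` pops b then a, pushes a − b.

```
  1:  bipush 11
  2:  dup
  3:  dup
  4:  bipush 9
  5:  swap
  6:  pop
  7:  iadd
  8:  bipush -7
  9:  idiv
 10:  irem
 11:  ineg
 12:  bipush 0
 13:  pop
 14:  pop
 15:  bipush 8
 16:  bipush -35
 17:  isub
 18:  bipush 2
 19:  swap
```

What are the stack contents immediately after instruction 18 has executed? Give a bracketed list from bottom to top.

bipush 11  : 11
dup        : 11 11
dup        : 11 11 11
bipush 9   : 11 11 11 9
swap       : 11 11 9 11
pop        : 11 11 9
iadd       : 11 20
bipush -7  : 11 20 -7
idiv       : 11 -2
irem       : 1
ineg       : -1
bipush 0   : -1 0
pop        : -1
pop        : (empty)
bipush 8   : 8
bipush -35 : 8 -35
isub       : 43
bipush 2   : 43 2

[43, 2]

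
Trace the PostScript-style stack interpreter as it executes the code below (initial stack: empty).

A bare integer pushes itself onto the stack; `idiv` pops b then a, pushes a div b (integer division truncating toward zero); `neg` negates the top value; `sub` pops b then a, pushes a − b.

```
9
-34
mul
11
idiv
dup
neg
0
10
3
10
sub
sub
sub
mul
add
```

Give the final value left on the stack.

-486

9    → [9]
-34  → [9, -34]
mul  → [-306]
11   → [-306, 11]
idiv → [-27]
dup  → [-27, -27]
neg  → [-27, 27]
0    → [-27, 27, 0]
10   → [-27, 27, 0, 10]
3    → [-27, 27, 0, 10, 3]
10   → [-27, 27, 0, 10, 3, 10]
sub  → [-27, 27, 0, 10, -7]
sub  → [-27, 27, 0, 17]
sub  → [-27, 27, -17]
mul  → [-27, -459]
add  → [-486]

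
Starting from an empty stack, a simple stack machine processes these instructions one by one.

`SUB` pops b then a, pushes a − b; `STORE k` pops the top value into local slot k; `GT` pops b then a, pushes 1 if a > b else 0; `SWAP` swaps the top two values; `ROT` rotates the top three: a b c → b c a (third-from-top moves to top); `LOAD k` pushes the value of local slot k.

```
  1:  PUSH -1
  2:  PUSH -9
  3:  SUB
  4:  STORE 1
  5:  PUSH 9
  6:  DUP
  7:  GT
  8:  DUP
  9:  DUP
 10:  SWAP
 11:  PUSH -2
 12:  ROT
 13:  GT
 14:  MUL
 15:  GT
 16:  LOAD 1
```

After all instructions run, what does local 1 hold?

8

PUSH -1 : [-1]
PUSH -9 : [-1, -9]
SUB     : [8]
STORE 1 : []
PUSH 9  : [9]
DUP     : [9, 9]
GT      : [0]
DUP     : [0, 0]
DUP     : [0, 0, 0]
SWAP    : [0, 0, 0]
PUSH -2 : [0, 0, 0, -2]
ROT     : [0, 0, -2, 0]
GT      : [0, 0, 0]
MUL     : [0, 0]
GT      : [0]
LOAD 1  : [0, 8]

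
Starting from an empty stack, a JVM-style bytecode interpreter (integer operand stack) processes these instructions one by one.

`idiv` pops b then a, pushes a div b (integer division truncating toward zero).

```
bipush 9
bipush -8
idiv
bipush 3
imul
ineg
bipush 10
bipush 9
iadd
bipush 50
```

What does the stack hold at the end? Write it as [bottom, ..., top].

bipush 9  : [9]
bipush -8 : [9, -8]
idiv      : [-1]
bipush 3  : [-1, 3]
imul      : [-3]
ineg      : [3]
bipush 10 : [3, 10]
bipush 9  : [3, 10, 9]
iadd      : [3, 19]
bipush 50 : [3, 19, 50]

[3, 19, 50]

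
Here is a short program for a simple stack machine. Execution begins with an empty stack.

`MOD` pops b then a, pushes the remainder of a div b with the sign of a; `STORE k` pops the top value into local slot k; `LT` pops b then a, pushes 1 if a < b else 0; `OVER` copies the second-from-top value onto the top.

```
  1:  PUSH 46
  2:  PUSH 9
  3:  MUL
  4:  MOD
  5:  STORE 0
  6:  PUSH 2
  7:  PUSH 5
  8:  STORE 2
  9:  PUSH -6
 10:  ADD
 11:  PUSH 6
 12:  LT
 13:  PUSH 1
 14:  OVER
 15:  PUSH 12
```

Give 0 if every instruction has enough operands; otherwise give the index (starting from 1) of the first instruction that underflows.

PUSH 46 → 46
PUSH 9  → 46 9
MUL     → 414
MOD  — needs 2 operands, stack has 1 → underflow

4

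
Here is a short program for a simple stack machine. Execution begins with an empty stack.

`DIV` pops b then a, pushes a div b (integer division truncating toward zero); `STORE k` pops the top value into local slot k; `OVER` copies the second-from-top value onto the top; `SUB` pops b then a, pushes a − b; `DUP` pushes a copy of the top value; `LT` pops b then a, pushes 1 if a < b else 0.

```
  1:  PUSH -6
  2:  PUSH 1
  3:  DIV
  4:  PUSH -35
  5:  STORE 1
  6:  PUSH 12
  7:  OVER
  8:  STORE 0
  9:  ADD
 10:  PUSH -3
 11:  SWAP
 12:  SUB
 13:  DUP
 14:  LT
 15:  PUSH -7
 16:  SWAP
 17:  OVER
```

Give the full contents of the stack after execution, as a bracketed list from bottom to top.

[-7, 0, -7]

PUSH -6  -> [-6]
PUSH 1   -> [-6, 1]
DIV      -> [-6]
PUSH -35 -> [-6, -35]
STORE 1  -> [-6]
PUSH 12  -> [-6, 12]
OVER     -> [-6, 12, -6]
STORE 0  -> [-6, 12]
ADD      -> [6]
PUSH -3  -> [6, -3]
SWAP     -> [-3, 6]
SUB      -> [-9]
DUP      -> [-9, -9]
LT       -> [0]
PUSH -7  -> [0, -7]
SWAP     -> [-7, 0]
OVER     -> [-7, 0, -7]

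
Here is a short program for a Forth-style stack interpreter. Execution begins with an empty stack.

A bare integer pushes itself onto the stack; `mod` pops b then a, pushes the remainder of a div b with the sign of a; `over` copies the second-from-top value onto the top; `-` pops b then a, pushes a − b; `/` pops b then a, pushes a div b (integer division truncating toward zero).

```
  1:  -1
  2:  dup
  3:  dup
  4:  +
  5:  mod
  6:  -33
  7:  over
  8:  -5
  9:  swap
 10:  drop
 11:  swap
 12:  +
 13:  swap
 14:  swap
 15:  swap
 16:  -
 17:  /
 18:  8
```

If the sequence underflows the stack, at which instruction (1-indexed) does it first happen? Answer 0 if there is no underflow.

17

-1   -> -1
dup  -> -1 -1
dup  -> -1 -1 -1
+    -> -1 -2
mod  -> -1
-33  -> -1 -33
over -> -1 -33 -1
-5   -> -1 -33 -1 -5
swap -> -1 -33 -5 -1
drop -> -1 -33 -5
swap -> -1 -5 -33
+    -> -1 -38
swap -> -38 -1
swap -> -1 -38
swap -> -38 -1
-    -> -37
/  — needs 2 operands, stack has 1 → underflow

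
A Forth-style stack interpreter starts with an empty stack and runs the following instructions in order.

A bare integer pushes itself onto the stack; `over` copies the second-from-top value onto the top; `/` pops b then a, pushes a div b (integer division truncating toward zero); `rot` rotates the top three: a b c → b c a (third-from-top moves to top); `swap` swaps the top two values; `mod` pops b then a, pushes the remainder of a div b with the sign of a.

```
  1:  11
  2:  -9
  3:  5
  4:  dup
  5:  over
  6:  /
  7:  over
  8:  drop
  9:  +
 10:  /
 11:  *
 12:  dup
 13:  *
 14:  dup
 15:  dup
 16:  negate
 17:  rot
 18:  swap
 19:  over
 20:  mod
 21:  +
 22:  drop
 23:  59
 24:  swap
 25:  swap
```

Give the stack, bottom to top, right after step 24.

[59, 121]

11     -> 11
-9     -> 11 -9
5      -> 11 -9 5
dup    -> 11 -9 5 5
over   -> 11 -9 5 5 5
/      -> 11 -9 5 1
over   -> 11 -9 5 1 5
drop   -> 11 -9 5 1
+      -> 11 -9 6
/      -> 11 -1
*      -> -11
dup    -> -11 -11
*      -> 121
dup    -> 121 121
dup    -> 121 121 121
negate -> 121 121 -121
rot    -> 121 -121 121
swap   -> 121 121 -121
over   -> 121 121 -121 121
mod    -> 121 121 0
+      -> 121 121
drop   -> 121
59     -> 121 59
swap   -> 59 121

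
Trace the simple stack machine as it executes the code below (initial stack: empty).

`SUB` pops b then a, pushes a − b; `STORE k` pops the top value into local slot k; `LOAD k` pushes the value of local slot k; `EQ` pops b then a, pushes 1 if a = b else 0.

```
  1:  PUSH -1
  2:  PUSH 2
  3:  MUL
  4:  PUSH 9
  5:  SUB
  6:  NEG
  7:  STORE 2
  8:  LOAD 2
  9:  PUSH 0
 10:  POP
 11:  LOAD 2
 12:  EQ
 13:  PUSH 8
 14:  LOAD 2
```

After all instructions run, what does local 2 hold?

PUSH -1 → -1
PUSH 2  → -1 2
MUL     → -2
PUSH 9  → -2 9
SUB     → -11
NEG     → 11
STORE 2 → (empty)
LOAD 2  → 11
PUSH 0  → 11 0
POP     → 11
LOAD 2  → 11 11
EQ      → 1
PUSH 8  → 1 8
LOAD 2  → 1 8 11

11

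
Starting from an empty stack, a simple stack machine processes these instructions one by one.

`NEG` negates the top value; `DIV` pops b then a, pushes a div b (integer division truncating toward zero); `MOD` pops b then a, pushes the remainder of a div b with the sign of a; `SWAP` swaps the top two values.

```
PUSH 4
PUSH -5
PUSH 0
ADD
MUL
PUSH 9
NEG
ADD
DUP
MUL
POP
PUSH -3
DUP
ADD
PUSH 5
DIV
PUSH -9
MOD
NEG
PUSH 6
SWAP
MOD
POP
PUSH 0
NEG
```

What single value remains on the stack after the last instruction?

PUSH 4   [4]
PUSH -5  [4, -5]
PUSH 0   [4, -5, 0]
ADD      [4, -5]
MUL      [-20]
PUSH 9   [-20, 9]
NEG      [-20, -9]
ADD      [-29]
DUP      [-29, -29]
MUL      [841]
POP      []
PUSH -3  [-3]
DUP      [-3, -3]
ADD      [-6]
PUSH 5   [-6, 5]
DIV      [-1]
PUSH -9  [-1, -9]
MOD      [-1]
NEG      [1]
PUSH 6   [1, 6]
SWAP     [6, 1]
MOD      [0]
POP      []
PUSH 0   [0]
NEG      [0]

0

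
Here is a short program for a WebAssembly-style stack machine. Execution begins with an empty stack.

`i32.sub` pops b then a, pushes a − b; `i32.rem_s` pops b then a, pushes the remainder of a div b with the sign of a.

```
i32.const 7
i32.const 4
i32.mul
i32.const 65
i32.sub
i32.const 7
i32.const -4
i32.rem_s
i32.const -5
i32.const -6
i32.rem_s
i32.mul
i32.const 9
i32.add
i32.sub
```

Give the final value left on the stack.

i32.const 7  → [7]
i32.const 4  → [7, 4]
i32.mul      → [28]
i32.const 65 → [28, 65]
i32.sub      → [-37]
i32.const 7  → [-37, 7]
i32.const -4 → [-37, 7, -4]
i32.rem_s    → [-37, 3]
i32.const -5 → [-37, 3, -5]
i32.const -6 → [-37, 3, -5, -6]
i32.rem_s    → [-37, 3, -5]
i32.mul      → [-37, -15]
i32.const 9  → [-37, -15, 9]
i32.add      → [-37, -6]
i32.sub      → [-31]

-31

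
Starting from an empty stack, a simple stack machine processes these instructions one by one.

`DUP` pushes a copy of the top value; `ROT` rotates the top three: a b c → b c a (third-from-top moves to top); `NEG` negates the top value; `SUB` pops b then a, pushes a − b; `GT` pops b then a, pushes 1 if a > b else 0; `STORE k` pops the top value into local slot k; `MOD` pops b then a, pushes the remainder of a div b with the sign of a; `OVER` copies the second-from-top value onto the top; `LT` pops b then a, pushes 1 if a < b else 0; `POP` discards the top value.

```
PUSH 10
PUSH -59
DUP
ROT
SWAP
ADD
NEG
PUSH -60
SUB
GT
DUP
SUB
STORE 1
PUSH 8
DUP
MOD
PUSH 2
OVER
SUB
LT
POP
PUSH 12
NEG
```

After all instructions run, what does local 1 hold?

PUSH 10  -> [10]
PUSH -59 -> [10, -59]
DUP      -> [10, -59, -59]
ROT      -> [-59, -59, 10]
SWAP     -> [-59, 10, -59]
ADD      -> [-59, -49]
NEG      -> [-59, 49]
PUSH -60 -> [-59, 49, -60]
SUB      -> [-59, 109]
GT       -> [0]
DUP      -> [0, 0]
SUB      -> [0]
STORE 1  -> []
PUSH 8   -> [8]
DUP      -> [8, 8]
MOD      -> [0]
PUSH 2   -> [0, 2]
OVER     -> [0, 2, 0]
SUB      -> [0, 2]
LT       -> [1]
POP      -> []
PUSH 12  -> [12]
NEG      -> [-12]

0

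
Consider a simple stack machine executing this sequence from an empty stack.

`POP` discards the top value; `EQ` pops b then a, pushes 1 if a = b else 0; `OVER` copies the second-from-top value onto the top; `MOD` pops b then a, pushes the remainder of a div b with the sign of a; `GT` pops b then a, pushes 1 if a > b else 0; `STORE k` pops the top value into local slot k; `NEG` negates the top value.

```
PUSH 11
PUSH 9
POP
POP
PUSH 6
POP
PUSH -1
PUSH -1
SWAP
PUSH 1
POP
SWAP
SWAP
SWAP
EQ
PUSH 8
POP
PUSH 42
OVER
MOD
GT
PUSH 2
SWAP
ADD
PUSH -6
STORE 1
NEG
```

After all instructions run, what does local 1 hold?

-6

PUSH 11 -> [11]
PUSH 9  -> [11, 9]
POP     -> [11]
POP     -> []
PUSH 6  -> [6]
POP     -> []
PUSH -1 -> [-1]
PUSH -1 -> [-1, -1]
SWAP    -> [-1, -1]
PUSH 1  -> [-1, -1, 1]
POP     -> [-1, -1]
SWAP    -> [-1, -1]
SWAP    -> [-1, -1]
SWAP    -> [-1, -1]
EQ      -> [1]
PUSH 8  -> [1, 8]
POP     -> [1]
PUSH 42 -> [1, 42]
OVER    -> [1, 42, 1]
MOD     -> [1, 0]
GT      -> [1]
PUSH 2  -> [1, 2]
SWAP    -> [2, 1]
ADD     -> [3]
PUSH -6 -> [3, -6]
STORE 1 -> [3]
NEG     -> [-3]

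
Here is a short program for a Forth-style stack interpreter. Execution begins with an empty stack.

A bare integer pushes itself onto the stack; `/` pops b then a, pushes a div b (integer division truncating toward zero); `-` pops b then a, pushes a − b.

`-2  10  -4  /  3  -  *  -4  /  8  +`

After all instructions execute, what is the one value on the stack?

-2 -> [-2]
10 -> [-2, 10]
-4 -> [-2, 10, -4]
/  -> [-2, -2]
3  -> [-2, -2, 3]
-  -> [-2, -5]
*  -> [10]
-4 -> [10, -4]
/  -> [-2]
8  -> [-2, 8]
+  -> [6]

6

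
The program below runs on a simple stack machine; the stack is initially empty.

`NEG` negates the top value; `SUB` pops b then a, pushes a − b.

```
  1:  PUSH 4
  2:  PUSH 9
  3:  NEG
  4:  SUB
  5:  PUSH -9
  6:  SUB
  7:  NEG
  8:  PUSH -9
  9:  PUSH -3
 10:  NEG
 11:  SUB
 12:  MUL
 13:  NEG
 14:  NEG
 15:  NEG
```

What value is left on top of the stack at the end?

PUSH 4  -> 4
PUSH 9  -> 4 9
NEG     -> 4 -9
SUB     -> 13
PUSH -9 -> 13 -9
SUB     -> 22
NEG     -> -22
PUSH -9 -> -22 -9
PUSH -3 -> -22 -9 -3
NEG     -> -22 -9 3
SUB     -> -22 -12
MUL     -> 264
NEG     -> -264
NEG     -> 264
NEG     -> -264

-264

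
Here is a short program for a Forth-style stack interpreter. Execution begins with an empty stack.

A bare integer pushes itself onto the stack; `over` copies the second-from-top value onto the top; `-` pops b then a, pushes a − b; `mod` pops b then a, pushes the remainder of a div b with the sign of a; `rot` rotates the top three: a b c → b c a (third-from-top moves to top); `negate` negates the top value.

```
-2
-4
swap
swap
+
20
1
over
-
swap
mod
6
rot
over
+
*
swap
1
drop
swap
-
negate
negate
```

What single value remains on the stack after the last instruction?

-19

-2      -2
-4      -2 -4
swap    -4 -2
swap    -2 -4
+       -6
20      -6 20
1       -6 20 1
over    -6 20 1 20
-       -6 20 -19
swap    -6 -19 20
mod     -6 -19
6       -6 -19 6
rot     -19 6 -6
over    -19 6 -6 6
+       -19 6 0
*       -19 0
swap    0 -19
1       0 -19 1
drop    0 -19
swap    -19 0
-       -19
negate  19
negate  -19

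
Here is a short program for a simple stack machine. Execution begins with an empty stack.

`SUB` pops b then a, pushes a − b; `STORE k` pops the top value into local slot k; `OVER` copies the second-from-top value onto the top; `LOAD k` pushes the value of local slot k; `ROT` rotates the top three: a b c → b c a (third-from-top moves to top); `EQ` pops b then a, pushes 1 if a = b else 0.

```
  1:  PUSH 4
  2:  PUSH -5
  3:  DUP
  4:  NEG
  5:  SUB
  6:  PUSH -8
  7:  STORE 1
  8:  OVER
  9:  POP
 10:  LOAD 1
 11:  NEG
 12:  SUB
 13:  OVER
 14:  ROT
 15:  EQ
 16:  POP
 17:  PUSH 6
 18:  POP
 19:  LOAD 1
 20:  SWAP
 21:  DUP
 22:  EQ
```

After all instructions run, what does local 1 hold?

-8

PUSH 4  -> 4
PUSH -5 -> 4 -5
DUP     -> 4 -5 -5
NEG     -> 4 -5 5
SUB     -> 4 -10
PUSH -8 -> 4 -10 -8
STORE 1 -> 4 -10
OVER    -> 4 -10 4
POP     -> 4 -10
LOAD 1  -> 4 -10 -8
NEG     -> 4 -10 8
SUB     -> 4 -18
OVER    -> 4 -18 4
ROT     -> -18 4 4
EQ      -> -18 1
POP     -> -18
PUSH 6  -> -18 6
POP     -> -18
LOAD 1  -> -18 -8
SWAP    -> -8 -18
DUP     -> -8 -18 -18
EQ      -> -8 1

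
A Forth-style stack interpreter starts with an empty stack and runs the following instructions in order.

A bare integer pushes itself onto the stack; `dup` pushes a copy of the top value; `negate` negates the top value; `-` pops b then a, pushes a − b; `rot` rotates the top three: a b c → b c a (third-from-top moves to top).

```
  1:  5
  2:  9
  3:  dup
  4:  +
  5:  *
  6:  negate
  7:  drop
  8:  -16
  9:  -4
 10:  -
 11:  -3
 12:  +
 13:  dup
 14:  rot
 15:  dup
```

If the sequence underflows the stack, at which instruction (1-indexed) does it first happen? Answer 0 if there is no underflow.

5      → [5]
9      → [5, 9]
dup    → [5, 9, 9]
+      → [5, 18]
*      → [90]
negate → [-90]
drop   → []
-16    → [-16]
-4     → [-16, -4]
-      → [-12]
-3     → [-12, -3]
+      → [-15]
dup    → [-15, -15]
rot  — needs 3 operands, stack has 2 → underflow

14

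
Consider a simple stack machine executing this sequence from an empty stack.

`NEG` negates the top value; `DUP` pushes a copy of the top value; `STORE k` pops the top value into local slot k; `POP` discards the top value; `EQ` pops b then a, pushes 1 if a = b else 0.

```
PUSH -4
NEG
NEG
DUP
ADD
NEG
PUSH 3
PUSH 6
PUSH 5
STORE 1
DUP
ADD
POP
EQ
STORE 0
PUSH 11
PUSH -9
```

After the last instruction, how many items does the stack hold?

2

PUSH -4 : [-4]
NEG     : [4]
NEG     : [-4]
DUP     : [-4, -4]
ADD     : [-8]
NEG     : [8]
PUSH 3  : [8, 3]
PUSH 6  : [8, 3, 6]
PUSH 5  : [8, 3, 6, 5]
STORE 1 : [8, 3, 6]
DUP     : [8, 3, 6, 6]
ADD     : [8, 3, 12]
POP     : [8, 3]
EQ      : [0]
STORE 0 : []
PUSH 11 : [11]
PUSH -9 : [11, -9]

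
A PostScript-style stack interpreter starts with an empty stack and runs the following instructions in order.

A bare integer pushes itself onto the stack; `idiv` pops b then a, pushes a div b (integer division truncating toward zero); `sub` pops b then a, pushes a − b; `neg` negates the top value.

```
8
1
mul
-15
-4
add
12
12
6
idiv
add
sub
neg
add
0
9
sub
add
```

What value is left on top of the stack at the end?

8    : [8]
1    : [8, 1]
mul  : [8]
-15  : [8, -15]
-4   : [8, -15, -4]
add  : [8, -19]
12   : [8, -19, 12]
12   : [8, -19, 12, 12]
6    : [8, -19, 12, 12, 6]
idiv : [8, -19, 12, 2]
add  : [8, -19, 14]
sub  : [8, -33]
neg  : [8, 33]
add  : [41]
0    : [41, 0]
9    : [41, 0, 9]
sub  : [41, -9]
add  : [32]

32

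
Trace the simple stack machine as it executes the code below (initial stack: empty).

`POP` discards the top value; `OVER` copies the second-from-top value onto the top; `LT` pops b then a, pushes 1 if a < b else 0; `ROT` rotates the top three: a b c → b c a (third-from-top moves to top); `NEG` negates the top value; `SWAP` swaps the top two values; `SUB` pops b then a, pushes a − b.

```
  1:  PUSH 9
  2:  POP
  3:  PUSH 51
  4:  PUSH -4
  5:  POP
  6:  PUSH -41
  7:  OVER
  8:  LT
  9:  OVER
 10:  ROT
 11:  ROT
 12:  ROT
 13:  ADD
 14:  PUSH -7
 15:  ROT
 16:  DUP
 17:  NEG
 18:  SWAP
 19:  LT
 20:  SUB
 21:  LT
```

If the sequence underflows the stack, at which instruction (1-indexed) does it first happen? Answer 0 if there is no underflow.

0

PUSH 9   : [9]
POP      : []
PUSH 51  : [51]
PUSH -4  : [51, -4]
POP      : [51]
PUSH -41 : [51, -41]
OVER     : [51, -41, 51]
LT       : [51, 1]
OVER     : [51, 1, 51]
ROT      : [1, 51, 51]
ROT      : [51, 51, 1]
ROT      : [51, 1, 51]
ADD      : [51, 52]
PUSH -7  : [51, 52, -7]
ROT      : [52, -7, 51]
DUP      : [52, -7, 51, 51]
NEG      : [52, -7, 51, -51]
SWAP     : [52, -7, -51, 51]
LT       : [52, -7, 1]
SUB      : [52, -8]
LT       : [0]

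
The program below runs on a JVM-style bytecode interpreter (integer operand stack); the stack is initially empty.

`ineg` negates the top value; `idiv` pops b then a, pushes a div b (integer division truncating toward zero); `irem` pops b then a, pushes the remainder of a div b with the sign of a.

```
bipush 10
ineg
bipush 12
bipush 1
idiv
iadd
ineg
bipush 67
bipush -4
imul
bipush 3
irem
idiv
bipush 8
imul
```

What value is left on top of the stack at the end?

bipush 10 → [10]
ineg      → [-10]
bipush 12 → [-10, 12]
bipush 1  → [-10, 12, 1]
idiv      → [-10, 12]
iadd      → [2]
ineg      → [-2]
bipush 67 → [-2, 67]
bipush -4 → [-2, 67, -4]
imul      → [-2, -268]
bipush 3  → [-2, -268, 3]
irem      → [-2, -1]
idiv      → [2]
bipush 8  → [2, 8]
imul      → [16]

16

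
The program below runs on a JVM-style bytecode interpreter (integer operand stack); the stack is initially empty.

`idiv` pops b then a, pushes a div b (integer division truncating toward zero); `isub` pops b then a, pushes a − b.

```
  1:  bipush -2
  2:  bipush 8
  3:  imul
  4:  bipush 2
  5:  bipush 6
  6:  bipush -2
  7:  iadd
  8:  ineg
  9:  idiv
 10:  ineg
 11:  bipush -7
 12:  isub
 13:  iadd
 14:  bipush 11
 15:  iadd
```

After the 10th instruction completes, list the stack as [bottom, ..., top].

bipush -2 -> [-2]
bipush 8  -> [-2, 8]
imul      -> [-16]
bipush 2  -> [-16, 2]
bipush 6  -> [-16, 2, 6]
bipush -2 -> [-16, 2, 6, -2]
iadd      -> [-16, 2, 4]
ineg      -> [-16, 2, -4]
idiv      -> [-16, 0]
ineg      -> [-16, 0]

[-16, 0]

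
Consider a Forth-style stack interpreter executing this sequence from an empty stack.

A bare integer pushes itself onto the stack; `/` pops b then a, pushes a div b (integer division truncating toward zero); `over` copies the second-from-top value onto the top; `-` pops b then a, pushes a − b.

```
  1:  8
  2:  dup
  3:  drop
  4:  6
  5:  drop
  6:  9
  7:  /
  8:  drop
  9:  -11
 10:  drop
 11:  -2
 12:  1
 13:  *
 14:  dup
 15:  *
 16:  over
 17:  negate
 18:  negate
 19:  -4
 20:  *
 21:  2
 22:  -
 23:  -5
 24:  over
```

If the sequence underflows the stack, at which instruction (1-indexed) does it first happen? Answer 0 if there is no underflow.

16

8    → [8]
dup  → [8, 8]
drop → [8]
6    → [8, 6]
drop → [8]
9    → [8, 9]
/    → [0]
drop → []
-11  → [-11]
drop → []
-2   → [-2]
1    → [-2, 1]
*    → [-2]
dup  → [-2, -2]
*    → [4]
over  — needs 2 operands, stack has 1 → underflow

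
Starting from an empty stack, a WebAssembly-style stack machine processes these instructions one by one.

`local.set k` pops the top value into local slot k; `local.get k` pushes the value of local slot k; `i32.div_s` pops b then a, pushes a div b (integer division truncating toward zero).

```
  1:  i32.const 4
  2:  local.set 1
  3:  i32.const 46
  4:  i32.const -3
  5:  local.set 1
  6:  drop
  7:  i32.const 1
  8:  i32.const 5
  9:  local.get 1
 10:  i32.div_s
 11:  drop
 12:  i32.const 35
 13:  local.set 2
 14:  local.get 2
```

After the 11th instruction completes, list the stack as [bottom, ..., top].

i32.const 4  : [4]
local.set 1  : []
i32.const 46 : [46]
i32.const -3 : [46, -3]
local.set 1  : [46]
drop         : []
i32.const 1  : [1]
i32.const 5  : [1, 5]
local.get 1  : [1, 5, -3]
i32.div_s    : [1, -1]
drop         : [1]

[1]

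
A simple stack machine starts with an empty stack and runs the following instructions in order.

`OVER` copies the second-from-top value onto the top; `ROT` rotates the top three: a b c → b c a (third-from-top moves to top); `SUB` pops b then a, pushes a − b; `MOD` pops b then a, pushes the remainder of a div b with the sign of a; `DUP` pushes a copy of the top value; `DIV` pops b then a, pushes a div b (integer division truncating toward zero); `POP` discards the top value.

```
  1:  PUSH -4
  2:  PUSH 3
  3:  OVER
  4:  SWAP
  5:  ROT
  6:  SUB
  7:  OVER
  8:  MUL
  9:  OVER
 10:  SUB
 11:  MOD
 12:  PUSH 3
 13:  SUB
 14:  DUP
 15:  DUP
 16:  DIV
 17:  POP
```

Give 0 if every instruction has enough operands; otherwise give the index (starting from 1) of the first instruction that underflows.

0

PUSH -4 -> [-4]
PUSH 3  -> [-4, 3]
OVER    -> [-4, 3, -4]
SWAP    -> [-4, -4, 3]
ROT     -> [-4, 3, -4]
SUB     -> [-4, 7]
OVER    -> [-4, 7, -4]
MUL     -> [-4, -28]
OVER    -> [-4, -28, -4]
SUB     -> [-4, -24]
MOD     -> [-4]
PUSH 3  -> [-4, 3]
SUB     -> [-7]
DUP     -> [-7, -7]
DUP     -> [-7, -7, -7]
DIV     -> [-7, 1]
POP     -> [-7]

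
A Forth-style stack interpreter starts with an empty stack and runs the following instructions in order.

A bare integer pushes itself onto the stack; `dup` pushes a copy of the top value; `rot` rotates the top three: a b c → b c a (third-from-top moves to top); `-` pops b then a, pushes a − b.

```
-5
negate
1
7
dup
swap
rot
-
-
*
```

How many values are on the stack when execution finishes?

-5     : -5
negate : 5
1      : 5 1
7      : 5 1 7
dup    : 5 1 7 7
swap   : 5 1 7 7
rot    : 5 7 7 1
-      : 5 7 6
-      : 5 1
*      : 5

1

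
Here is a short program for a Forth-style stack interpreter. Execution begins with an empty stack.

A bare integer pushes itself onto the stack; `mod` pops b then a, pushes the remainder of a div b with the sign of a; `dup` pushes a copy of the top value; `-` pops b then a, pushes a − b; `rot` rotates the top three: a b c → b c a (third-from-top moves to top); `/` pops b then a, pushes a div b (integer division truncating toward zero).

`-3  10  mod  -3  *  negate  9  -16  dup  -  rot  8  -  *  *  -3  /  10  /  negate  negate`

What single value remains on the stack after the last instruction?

0

-3     → -3
10     → -3 10
mod    → -3
-3     → -3 -3
*      → 9
negate → -9
9      → -9 9
-16    → -9 9 -16
dup    → -9 9 -16 -16
-      → -9 9 0
rot    → 9 0 -9
8      → 9 0 -9 8
-      → 9 0 -17
*      → 9 0
*      → 0
-3     → 0 -3
/      → 0
10     → 0 10
/      → 0
negate → 0
negate → 0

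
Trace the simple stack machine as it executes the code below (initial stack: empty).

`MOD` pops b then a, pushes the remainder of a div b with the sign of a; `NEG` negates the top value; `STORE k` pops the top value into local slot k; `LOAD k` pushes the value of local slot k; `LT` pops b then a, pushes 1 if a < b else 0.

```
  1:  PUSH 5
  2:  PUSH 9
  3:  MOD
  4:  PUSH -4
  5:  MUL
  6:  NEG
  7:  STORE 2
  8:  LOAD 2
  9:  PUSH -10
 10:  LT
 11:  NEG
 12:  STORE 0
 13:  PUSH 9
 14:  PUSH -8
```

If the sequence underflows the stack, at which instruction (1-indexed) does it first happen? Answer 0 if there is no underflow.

PUSH 5    [5]
PUSH 9    [5, 9]
MOD       [5]
PUSH -4   [5, -4]
MUL       [-20]
NEG       [20]
STORE 2   []
LOAD 2    [20]
PUSH -10  [20, -10]
LT        [0]
NEG       [0]
STORE 0   []
PUSH 9    [9]
PUSH -8   [9, -8]

0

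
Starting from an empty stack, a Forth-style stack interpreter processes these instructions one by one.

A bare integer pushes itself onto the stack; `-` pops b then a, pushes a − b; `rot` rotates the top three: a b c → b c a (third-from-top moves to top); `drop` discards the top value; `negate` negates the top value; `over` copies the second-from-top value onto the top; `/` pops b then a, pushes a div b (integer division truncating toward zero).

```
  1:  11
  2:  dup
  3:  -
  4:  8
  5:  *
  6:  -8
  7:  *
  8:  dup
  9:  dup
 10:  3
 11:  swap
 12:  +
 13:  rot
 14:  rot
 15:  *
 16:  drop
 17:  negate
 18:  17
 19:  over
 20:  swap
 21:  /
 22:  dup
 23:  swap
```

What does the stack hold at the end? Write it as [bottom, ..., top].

[-3, 0, 0]

11      11
dup     11 11
-       0
8       0 8
*       0
-8      0 -8
*       0
dup     0 0
dup     0 0 0
3       0 0 0 3
swap    0 0 3 0
+       0 0 3
rot     0 3 0
rot     3 0 0
*       3 0
drop    3
negate  -3
17      -3 17
over    -3 17 -3
swap    -3 -3 17
/       -3 0
dup     -3 0 0
swap    -3 0 0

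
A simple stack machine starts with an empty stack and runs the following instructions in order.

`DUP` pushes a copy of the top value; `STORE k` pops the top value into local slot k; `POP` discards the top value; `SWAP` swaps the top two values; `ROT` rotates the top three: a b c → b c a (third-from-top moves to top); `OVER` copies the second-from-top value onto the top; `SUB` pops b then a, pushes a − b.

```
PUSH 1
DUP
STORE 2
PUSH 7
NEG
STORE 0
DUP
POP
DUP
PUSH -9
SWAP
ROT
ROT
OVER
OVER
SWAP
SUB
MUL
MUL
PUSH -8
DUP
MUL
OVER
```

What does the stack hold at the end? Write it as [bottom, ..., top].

PUSH 1  → 1
DUP     → 1 1
STORE 2 → 1
PUSH 7  → 1 7
NEG     → 1 -7
STORE 0 → 1
DUP     → 1 1
POP     → 1
DUP     → 1 1
PUSH -9 → 1 1 -9
SWAP    → 1 -9 1
ROT     → -9 1 1
ROT     → 1 1 -9
OVER    → 1 1 -9 1
OVER    → 1 1 -9 1 -9
SWAP    → 1 1 -9 -9 1
SUB     → 1 1 -9 -10
MUL     → 1 1 90
MUL     → 1 90
PUSH -8 → 1 90 -8
DUP     → 1 90 -8 -8
MUL     → 1 90 64
OVER    → 1 90 64 90

[1, 90, 64, 90]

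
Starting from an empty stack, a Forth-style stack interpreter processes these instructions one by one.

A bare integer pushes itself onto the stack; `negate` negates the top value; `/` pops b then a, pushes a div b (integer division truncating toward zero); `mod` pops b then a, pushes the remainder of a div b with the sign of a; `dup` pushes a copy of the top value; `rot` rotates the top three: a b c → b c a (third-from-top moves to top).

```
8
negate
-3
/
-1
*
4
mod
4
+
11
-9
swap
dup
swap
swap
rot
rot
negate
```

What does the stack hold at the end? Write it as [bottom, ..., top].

8      → [8]
negate → [-8]
-3     → [-8, -3]
/      → [2]
-1     → [2, -1]
*      → [-2]
4      → [-2, 4]
mod    → [-2]
4      → [-2, 4]
+      → [2]
11     → [2, 11]
-9     → [2, 11, -9]
swap   → [2, -9, 11]
dup    → [2, -9, 11, 11]
swap   → [2, -9, 11, 11]
swap   → [2, -9, 11, 11]
rot    → [2, 11, 11, -9]
rot    → [2, 11, -9, 11]
negate → [2, 11, -9, -11]

[2, 11, -9, -11]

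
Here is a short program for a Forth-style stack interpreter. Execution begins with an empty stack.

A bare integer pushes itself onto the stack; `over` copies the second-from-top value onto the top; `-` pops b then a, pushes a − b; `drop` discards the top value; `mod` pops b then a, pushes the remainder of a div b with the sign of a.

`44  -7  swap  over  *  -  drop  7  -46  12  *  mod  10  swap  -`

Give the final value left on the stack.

3

44    [44]
-7    [44, -7]
swap  [-7, 44]
over  [-7, 44, -7]
*     [-7, -308]
-     [301]
drop  []
7     [7]
-46   [7, -46]
12    [7, -46, 12]
*     [7, -552]
mod   [7]
10    [7, 10]
swap  [10, 7]
-     [3]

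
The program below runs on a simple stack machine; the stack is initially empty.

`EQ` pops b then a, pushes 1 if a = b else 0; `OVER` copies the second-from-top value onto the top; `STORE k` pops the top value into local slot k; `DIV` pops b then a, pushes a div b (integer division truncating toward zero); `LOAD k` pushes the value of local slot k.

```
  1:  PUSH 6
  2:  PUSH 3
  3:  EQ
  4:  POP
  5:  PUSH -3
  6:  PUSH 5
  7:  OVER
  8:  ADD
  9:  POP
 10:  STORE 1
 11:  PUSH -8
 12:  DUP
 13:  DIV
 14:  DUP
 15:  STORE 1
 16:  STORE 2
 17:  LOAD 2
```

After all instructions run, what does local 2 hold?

1

PUSH 6  → 6
PUSH 3  → 6 3
EQ      → 0
POP     → (empty)
PUSH -3 → -3
PUSH 5  → -3 5
OVER    → -3 5 -3
ADD     → -3 2
POP     → -3
STORE 1 → (empty)
PUSH -8 → -8
DUP     → -8 -8
DIV     → 1
DUP     → 1 1
STORE 1 → 1
STORE 2 → (empty)
LOAD 2  → 1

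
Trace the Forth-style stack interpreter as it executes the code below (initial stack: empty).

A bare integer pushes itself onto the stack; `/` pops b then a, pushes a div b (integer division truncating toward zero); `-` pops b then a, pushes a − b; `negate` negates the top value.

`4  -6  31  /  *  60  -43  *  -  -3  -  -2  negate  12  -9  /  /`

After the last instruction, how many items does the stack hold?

4      → [4]
-6     → [4, -6]
31     → [4, -6, 31]
/      → [4, 0]
*      → [0]
60     → [0, 60]
-43    → [0, 60, -43]
*      → [0, -2580]
-      → [2580]
-3     → [2580, -3]
-      → [2583]
-2     → [2583, -2]
negate → [2583, 2]
12     → [2583, 2, 12]
-9     → [2583, 2, 12, -9]
/      → [2583, 2, -1]
/      → [2583, -2]

2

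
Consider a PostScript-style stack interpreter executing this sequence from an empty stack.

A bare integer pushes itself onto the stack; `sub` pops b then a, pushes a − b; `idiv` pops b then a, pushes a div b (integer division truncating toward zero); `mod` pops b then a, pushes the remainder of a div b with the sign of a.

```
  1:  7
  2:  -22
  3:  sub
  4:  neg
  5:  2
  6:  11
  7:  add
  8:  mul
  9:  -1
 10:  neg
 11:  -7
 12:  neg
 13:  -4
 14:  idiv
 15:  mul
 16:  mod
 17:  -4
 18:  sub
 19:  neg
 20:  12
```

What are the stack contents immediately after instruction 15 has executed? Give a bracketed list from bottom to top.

7     7
-22   7 -22
sub   29
neg   -29
2     -29 2
11    -29 2 11
add   -29 13
mul   -377
-1    -377 -1
neg   -377 1
-7    -377 1 -7
neg   -377 1 7
-4    -377 1 7 -4
idiv  -377 1 -1
mul   -377 -1

[-377, -1]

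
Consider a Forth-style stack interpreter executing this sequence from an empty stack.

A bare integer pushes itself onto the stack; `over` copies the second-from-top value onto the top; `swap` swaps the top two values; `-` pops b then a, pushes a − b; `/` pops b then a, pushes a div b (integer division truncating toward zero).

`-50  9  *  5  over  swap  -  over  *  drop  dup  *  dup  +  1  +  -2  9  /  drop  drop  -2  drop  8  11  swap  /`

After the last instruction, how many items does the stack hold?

-50  -> -50
9    -> -50 9
*    -> -450
5    -> -450 5
over -> -450 5 -450
swap -> -450 -450 5
-    -> -450 -455
over -> -450 -455 -450
*    -> -450 204750
drop -> -450
dup  -> -450 -450
*    -> 202500
dup  -> 202500 202500
+    -> 405000
1    -> 405000 1
+    -> 405001
-2   -> 405001 -2
9    -> 405001 -2 9
/    -> 405001 0
drop -> 405001
drop -> (empty)
-2   -> -2
drop -> (empty)
8    -> 8
11   -> 8 11
swap -> 11 8
/    -> 1

1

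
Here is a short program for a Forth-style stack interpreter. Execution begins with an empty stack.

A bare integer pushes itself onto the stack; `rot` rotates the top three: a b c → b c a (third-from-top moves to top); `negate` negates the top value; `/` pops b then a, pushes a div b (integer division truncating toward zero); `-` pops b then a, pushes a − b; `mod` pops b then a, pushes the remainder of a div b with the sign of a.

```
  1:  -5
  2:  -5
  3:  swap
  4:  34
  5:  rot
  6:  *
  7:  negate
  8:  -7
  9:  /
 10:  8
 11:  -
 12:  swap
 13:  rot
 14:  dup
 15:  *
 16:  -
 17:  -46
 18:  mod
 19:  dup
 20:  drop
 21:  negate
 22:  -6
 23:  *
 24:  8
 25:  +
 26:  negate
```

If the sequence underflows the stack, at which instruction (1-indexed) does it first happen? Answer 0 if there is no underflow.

-5     : [-5]
-5     : [-5, -5]
swap   : [-5, -5]
34     : [-5, -5, 34]
rot    : [-5, 34, -5]
*      : [-5, -170]
negate : [-5, 170]
-7     : [-5, 170, -7]
/      : [-5, -24]
8      : [-5, -24, 8]
-      : [-5, -32]
swap   : [-32, -5]
rot  — needs 3 operands, stack has 2 → underflow

13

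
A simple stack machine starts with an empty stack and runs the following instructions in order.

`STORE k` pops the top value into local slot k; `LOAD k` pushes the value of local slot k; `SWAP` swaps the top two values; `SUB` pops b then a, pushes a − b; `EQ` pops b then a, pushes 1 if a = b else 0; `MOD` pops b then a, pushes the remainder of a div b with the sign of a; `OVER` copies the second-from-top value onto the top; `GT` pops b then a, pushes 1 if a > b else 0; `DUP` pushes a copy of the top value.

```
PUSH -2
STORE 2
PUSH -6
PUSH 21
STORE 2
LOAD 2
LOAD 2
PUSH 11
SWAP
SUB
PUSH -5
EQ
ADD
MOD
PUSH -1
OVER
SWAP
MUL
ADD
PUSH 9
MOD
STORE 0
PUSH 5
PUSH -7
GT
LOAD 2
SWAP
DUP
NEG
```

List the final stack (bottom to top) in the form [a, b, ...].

[21, 1, -1]

PUSH -2 -> -2
STORE 2 -> (empty)
PUSH -6 -> -6
PUSH 21 -> -6 21
STORE 2 -> -6
LOAD 2  -> -6 21
LOAD 2  -> -6 21 21
PUSH 11 -> -6 21 21 11
SWAP    -> -6 21 11 21
SUB     -> -6 21 -10
PUSH -5 -> -6 21 -10 -5
EQ      -> -6 21 0
ADD     -> -6 21
MOD     -> -6
PUSH -1 -> -6 -1
OVER    -> -6 -1 -6
SWAP    -> -6 -6 -1
MUL     -> -6 6
ADD     -> 0
PUSH 9  -> 0 9
MOD     -> 0
STORE 0 -> (empty)
PUSH 5  -> 5
PUSH -7 -> 5 -7
GT      -> 1
LOAD 2  -> 1 21
SWAP    -> 21 1
DUP     -> 21 1 1
NEG     -> 21 1 -1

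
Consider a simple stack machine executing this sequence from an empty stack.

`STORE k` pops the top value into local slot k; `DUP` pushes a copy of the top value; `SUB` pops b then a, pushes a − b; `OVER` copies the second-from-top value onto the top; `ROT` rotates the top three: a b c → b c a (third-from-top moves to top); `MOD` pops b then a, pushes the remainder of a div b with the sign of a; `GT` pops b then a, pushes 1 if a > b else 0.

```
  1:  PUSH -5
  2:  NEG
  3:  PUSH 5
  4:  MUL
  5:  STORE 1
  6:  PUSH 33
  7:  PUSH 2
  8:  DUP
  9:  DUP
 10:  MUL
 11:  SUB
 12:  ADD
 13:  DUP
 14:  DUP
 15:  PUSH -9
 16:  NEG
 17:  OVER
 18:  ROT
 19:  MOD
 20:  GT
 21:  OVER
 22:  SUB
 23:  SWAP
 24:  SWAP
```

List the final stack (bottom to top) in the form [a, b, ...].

PUSH -5 -> -5
NEG     -> 5
PUSH 5  -> 5 5
MUL     -> 25
STORE 1 -> (empty)
PUSH 33 -> 33
PUSH 2  -> 33 2
DUP     -> 33 2 2
DUP     -> 33 2 2 2
MUL     -> 33 2 4
SUB     -> 33 -2
ADD     -> 31
DUP     -> 31 31
DUP     -> 31 31 31
PUSH -9 -> 31 31 31 -9
NEG     -> 31 31 31 9
OVER    -> 31 31 31 9 31
ROT     -> 31 31 9 31 31
MOD     -> 31 31 9 0
GT      -> 31 31 1
OVER    -> 31 31 1 31
SUB     -> 31 31 -30
SWAP    -> 31 -30 31
SWAP    -> 31 31 -30

[31, 31, -30]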